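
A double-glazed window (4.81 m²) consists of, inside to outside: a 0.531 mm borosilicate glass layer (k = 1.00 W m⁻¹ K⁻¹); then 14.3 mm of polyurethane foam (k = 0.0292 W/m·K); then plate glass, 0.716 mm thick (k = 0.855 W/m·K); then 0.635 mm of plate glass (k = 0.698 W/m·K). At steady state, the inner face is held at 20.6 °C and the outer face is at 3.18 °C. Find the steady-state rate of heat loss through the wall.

Q = 170 W

Resistance network (inner→outer):
  R_borosilicate glass = L/(kA) = 5.31×10^-4/(1.00·4.81) = 1.104×10^-4 K/W
  R_polyurethane foam = L/(kA) = 0.0143/(0.0292·4.81) = 0.1018 K/W
  R_plate glass = L/(kA) = 7.16×10^-4/(0.855·4.81) = 1.741×10^-4 K/W
  R_plate glass = L/(kA) = 6.35×10^-4/(0.698·4.81) = 1.891×10^-4 K/W
ΣR = 1.104×10^-4 + 0.1018 + 1.741×10^-4 + 1.891×10^-4 = 0.1023 K/W
Q = ΔT/ΣR = (20.6 °C − 3.18 °C)/0.1023 = 170 W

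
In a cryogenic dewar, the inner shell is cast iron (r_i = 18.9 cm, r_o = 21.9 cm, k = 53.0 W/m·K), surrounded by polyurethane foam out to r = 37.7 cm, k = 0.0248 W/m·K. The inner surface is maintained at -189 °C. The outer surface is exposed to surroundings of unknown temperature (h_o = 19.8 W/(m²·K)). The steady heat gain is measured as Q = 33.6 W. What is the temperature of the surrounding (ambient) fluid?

T_out = 18.3 °C

Series resistances:
  R_cast iron = (1/0.189 − 1/0.219)/(4πk) = 0.7248/(4π·53.0) = 0.001088 K/W
  R_polyurethane foam = (1/0.219 − 1/0.377)/(4πk) = 1.914/(4π·0.0248) = 6.141 K/W
  R_conv,out = 1/(4πr²h) = 1/(4π·0.377²·19.8) = 0.02828 K/W
ΣR = 6.170 K/W
ΔT = Q·ΣR = 33.6 × 6.170 = 207.3 K
Heat flows inward, so T_out = T_in + ΔT = -189 + 207.3 = 18.3 °C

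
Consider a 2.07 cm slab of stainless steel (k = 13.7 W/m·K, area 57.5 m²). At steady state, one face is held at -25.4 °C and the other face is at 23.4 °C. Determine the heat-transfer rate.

Q = 1.86×10^6 W

Q = kA·ΔT/L = 13.7 × 57.5 × |-25.4 °C − 23.4 °C| / 0.0207 = 1.86×10^6 W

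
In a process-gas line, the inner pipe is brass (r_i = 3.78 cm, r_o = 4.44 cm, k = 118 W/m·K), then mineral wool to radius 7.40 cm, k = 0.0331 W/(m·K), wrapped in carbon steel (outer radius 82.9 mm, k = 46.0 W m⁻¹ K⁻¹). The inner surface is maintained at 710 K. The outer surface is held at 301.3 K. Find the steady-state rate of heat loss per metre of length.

Q' = 166 W/m

Treat each layer as a resistance in series:
  R'_brass = ln(0.0444/0.0378)/(2πk) = 0.1609/(2π·118) = 2.171×10^-4 m·K/W
  R'_mineral wool = ln(0.0740/0.0444)/(2πk) = 0.5108/(2π·0.0331) = 2.456 m·K/W
  R'_carbon steel = ln(0.0829/0.0740)/(2πk) = 0.1136/(2π·46.0) = 3.929×10^-4 m·K/W
ΣR = 2.171×10^-4 + 2.456 + 3.929×10^-4 = 2.457 m·K/W
Q' = ΔT/ΣR = (710 K − 301.3 K)/2.457 = 166 W/m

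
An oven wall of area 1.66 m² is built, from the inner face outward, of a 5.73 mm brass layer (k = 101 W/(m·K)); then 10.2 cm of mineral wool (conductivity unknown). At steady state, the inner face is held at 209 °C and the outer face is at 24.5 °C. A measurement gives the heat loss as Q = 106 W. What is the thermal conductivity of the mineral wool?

k = 0.0353 W/m·K

ΣR = ΔT/Q = |209 − 24.5|/106 = 1.741 K/W
Known resistances:
  R_brass = L/(kA) = 0.00573/(101·1.66) = 3.418×10^-5 K/W
R_mineral wool = ΣR − ΣR_known = 1.741 − 3.418×10^-5 = 1.741 K/W
L/(kA) = 1.741 ⇒ k = 0.102/(1.741·1.66) = 0.0353 W/m·K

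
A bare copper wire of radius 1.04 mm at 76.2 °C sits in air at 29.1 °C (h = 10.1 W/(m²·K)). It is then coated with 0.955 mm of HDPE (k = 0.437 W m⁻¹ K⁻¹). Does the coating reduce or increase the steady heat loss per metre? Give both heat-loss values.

increases: 3.11 → 5.79 W/m

Critical radius for a cylinder: r_cr = k/h = 0.0433 m = 4.33 cm.
Outer radius after coating: r₂ = 0.00104 + 9.55×10^-4 = 0.001995 m.
Since r₁ < r_cr and r₂ ≤ r_cr, the coating moves toward the maximum at r_cr — heat loss rises.
Bare: R = 1/(2πr₁h) = 15.15 m·K/W; Q = 47.1/15.15 = 3.11 W/m.
Coated: R = R_cond + R_conv = 8.136 m·K/W; Q = 47.1/8.136 = 5.79 W/m.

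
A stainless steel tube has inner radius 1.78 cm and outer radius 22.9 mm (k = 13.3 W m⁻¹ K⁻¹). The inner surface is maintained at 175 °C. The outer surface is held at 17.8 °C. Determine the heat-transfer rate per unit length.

Q' = 2πk·ΔT/ln(r₂/r₁) = 2π × 13.3 × 157.2 / ln(0.0229/0.0178) = 52100 W/m

Q' = 52.1 kW/m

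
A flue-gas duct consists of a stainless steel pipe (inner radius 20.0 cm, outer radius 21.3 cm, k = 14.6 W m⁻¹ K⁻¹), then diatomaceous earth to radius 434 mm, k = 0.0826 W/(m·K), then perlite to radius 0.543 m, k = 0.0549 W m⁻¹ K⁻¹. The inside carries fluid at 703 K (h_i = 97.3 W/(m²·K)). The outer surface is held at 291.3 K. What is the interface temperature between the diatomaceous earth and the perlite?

T = 423 K

Treat each layer as a resistance in series:
  R'_conv,in = 1/(2πr h) = 1/(2π·0.200·97.3) = 0.008179 m·K/W
  R'_stainless steel = ln(0.213/0.200)/(2πk) = 0.06297/(2π·14.6) = 6.865×10^-4 m·K/W
  R'_diatomaceous earth = ln(0.434/0.213)/(2πk) = 0.7118/(2π·0.0826) = 1.371 m·K/W
  R'_perlite = ln(0.543/0.434)/(2πk) = 0.2241/(2π·0.0549) = 0.6496 m·K/W
ΣR = 0.008179 + 6.865×10^-4 + 1.371 + 0.6496 = 2.029 m·K/W
Q' = ΔT/ΣR = (703 K − 291.3 K)/2.029 = 202.9 W/m
From the inner boundary to the diatomaceous earth/perlite interface, ΣR_partial = 1.380 m·K/W.
T_interface = T_in − Q'·ΣR_partial = 703 K − (202.9)(1.380) = 423 K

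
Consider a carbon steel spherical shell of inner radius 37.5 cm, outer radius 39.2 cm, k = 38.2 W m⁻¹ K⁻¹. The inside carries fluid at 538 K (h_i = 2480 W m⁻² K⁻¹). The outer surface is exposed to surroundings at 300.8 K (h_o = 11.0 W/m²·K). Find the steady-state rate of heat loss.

Q = 4990 W

Resistance network (inner→outer):
  R_conv,in = 1/(4πr²h) = 1/(4π·0.375²·2480) = 2.282×10^-4 K/W
  R_carbon steel = (1/0.375 − 1/0.392)/(4πk) = 0.1156/(4π·38.2) = 2.409×10^-4 K/W
  R_conv,out = 1/(4πr²h) = 1/(4π·0.392²·11.0) = 0.04708 K/W
ΣR = 2.282×10^-4 + 2.409×10^-4 + 0.04708 = 0.04755 K/W
Q = ΔT/ΣR = (538 K − 300.8 K)/0.04755 = 4990 W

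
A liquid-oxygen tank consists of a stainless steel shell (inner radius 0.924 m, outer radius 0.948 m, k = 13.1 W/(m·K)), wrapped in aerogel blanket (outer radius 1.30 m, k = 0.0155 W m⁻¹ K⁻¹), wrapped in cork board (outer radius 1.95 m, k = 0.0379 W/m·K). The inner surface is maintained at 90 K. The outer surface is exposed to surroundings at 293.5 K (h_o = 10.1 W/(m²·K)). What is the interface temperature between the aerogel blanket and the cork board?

T = 238.7 K

Treat each layer as a resistance in series:
  R_stainless steel = (1/0.924 − 1/0.948)/(4πk) = 0.02740/(4π·13.1) = 1.664×10^-4 K/W
  R_aerogel blanket = (1/0.948 − 1/1.30)/(4πk) = 0.2856/(4π·0.0155) = 1.466 K/W
  R_cork board = (1/1.30 − 1/1.95)/(4πk) = 0.2564/(4π·0.0379) = 0.5384 K/W
  R_conv,out = 1/(4πr²h) = 1/(4π·1.95²·10.1) = 0.002072 K/W
ΣR = 1.664×10^-4 + 1.466 + 0.5384 + 0.002072 = 2.007 K/W
Q = ΔT/ΣR = (90 K − 293.5 K)/2.007 = -101.4 W
From the inner boundary to the aerogel blanket/cork board interface, ΣR_partial = 1.466 K/W.
T_interface = T_in − Q·ΣR_partial = 90 K − (-101.4)(1.466) = 238.7 K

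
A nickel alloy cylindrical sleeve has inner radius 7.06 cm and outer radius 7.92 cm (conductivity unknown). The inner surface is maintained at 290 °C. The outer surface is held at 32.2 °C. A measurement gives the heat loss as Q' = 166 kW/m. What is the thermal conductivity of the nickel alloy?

k = 11.8 W/m·K

ΣR = ΔT/Q' = |290 − 32.2|/1.66×10^5 = 0.001553 m·K/W
ln(r₂/r₁)/(2πk) = 0.001553 ⇒ k = 0.1149/(2π·0.001553) = 11.8 W/m·K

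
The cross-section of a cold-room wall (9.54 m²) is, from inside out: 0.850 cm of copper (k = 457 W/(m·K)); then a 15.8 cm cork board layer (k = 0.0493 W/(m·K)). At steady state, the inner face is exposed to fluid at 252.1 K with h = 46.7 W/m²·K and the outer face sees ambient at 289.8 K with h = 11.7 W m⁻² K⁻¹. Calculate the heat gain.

Series thermal resistances, inner to outer:
  R_conv,in = 1/(hA) = 1/(46.7·9.54) = 0.002245 K/W
  R_copper = L/(kA) = 0.00850/(457·9.54) = 1.950×10^-6 K/W
  R_cork board = L/(kA) = 0.158/(0.0493·9.54) = 0.3359 K/W
  R_conv,out = 1/(hA) = 1/(11.7·9.54) = 0.008959 K/W
ΣR = 0.002245 + 1.950×10^-6 + 0.3359 + 0.008959 = 0.3471 K/W
Q = ΔT/ΣR = (252.1 K − 289.8 K)/0.3471 = -109 W
(Negative Q ⇒ heat flows inward; heat gain = 109 W.)

Q = 109 W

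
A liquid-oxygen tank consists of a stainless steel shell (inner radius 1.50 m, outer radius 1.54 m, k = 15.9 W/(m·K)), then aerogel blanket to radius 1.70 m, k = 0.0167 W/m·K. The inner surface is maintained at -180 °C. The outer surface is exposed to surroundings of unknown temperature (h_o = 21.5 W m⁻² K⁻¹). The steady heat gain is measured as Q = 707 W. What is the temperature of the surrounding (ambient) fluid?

Series resistances:
  R_stainless steel = (1/1.50 − 1/1.54)/(4πk) = 0.01732/(4π·15.9) = 8.666×10^-5 K/W
  R_aerogel blanket = (1/1.54 − 1/1.70)/(4πk) = 0.06112/(4π·0.0167) = 0.2912 K/W
  R_conv,out = 1/(4πr²h) = 1/(4π·1.70²·21.5) = 0.001281 K/W
ΣR = 0.2926 K/W
ΔT = Q·ΣR = 707 × 0.2926 = 206.9 K
Heat flows inward, so T_out = T_in + ΔT = -180 + 206.9 = 26.9 °C

T_out = 26.9 °C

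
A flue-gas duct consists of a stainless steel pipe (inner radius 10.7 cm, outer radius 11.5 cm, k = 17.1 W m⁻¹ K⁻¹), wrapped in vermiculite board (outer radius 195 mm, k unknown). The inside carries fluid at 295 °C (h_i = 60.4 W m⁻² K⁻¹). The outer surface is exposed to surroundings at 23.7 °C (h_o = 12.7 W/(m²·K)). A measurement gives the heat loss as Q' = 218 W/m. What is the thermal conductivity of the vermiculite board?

ΣR = ΔT/Q' = |295 − 23.7|/218 = 1.244 m·K/W
Known resistances:
  R'_conv,in = 1/(2πr h) = 1/(2π·0.107·60.4) = 0.02463 m·K/W
  R'_stainless steel = ln(0.115/0.107)/(2πk) = 0.07210/(2π·17.1) = 6.711×10^-4 m·K/W
  R'_conv,out = 1/(2πr h) = 1/(2π·0.195·12.7) = 0.06427 m·K/W
R_vermiculite board = ΣR − ΣR_known = 1.244 − 0.08957 = 1.154 m·K/W
ln(r₂/r₁)/(2πk) = 1.154 ⇒ k = 0.5281/(2π·1.154) = 0.0728 W/m·K

k = 0.0728 W/m·K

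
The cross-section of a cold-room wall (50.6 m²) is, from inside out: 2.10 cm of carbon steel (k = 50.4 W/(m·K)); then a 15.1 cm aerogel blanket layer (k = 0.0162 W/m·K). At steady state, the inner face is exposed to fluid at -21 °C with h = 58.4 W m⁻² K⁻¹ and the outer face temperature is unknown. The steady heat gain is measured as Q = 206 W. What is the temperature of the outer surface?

T_out = 17.0 °C

Sum the resistances:
  R_conv,in = 1/(hA) = 1/(58.4·50.6) = 3.384×10^-4 K/W
  R_carbon steel = L/(kA) = 0.0210/(50.4·50.6) = 8.235×10^-6 K/W
  R_aerogel blanket = L/(kA) = 0.151/(0.0162·50.6) = 0.1842 K/W
ΣR = 0.1846 K/W
ΔT = Q·ΣR = 206 × 0.1846 = 38.03 K
Heat flows inward, so T_out = T_in + ΔT = -21 + 38.03 = 17.0 °C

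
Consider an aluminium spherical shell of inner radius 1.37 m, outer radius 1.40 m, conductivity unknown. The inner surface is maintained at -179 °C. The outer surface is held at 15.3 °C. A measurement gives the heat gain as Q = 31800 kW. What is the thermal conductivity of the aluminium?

k = 204 W/m·K

ΣR = ΔT/Q = |-179 − 15.3|/3.18×10^7 = 6.110×10^-6 K/W
(1/r₁−1/r₂)/(4πk) = 6.110×10^-6 ⇒ k = 0.01564/(4π·6.110×10^-6) = 204 W/m·K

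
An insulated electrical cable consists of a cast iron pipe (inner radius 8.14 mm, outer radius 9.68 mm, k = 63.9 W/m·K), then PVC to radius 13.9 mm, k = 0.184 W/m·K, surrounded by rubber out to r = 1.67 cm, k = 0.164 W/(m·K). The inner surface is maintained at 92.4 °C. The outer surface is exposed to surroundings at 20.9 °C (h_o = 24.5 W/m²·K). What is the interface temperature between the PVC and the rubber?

T = 67.0 °C

Series thermal resistances, inner to outer:
  R'_cast iron = ln(0.00968/0.00814)/(2πk) = 0.1733/(2π·63.9) = 4.316×10^-4 m·K/W
  R'_PVC = ln(0.0139/0.00968)/(2πk) = 0.3618/(2π·0.184) = 0.3130 m·K/W
  R'_rubber = ln(0.0167/0.0139)/(2πk) = 0.1835/(2π·0.164) = 0.1781 m·K/W
  R'_conv,out = 1/(2πr h) = 1/(2π·0.0167·24.5) = 0.3890 m·K/W
ΣR = 4.316×10^-4 + 0.3130 + 0.1781 + 0.3890 = 0.8805 m·K/W
Q' = ΔT/ΣR = (92.4 °C − 20.9 °C)/0.8805 = 81.20 W/m
From the inner boundary to the PVC/rubber interface, ΣR_partial = 0.3134 m·K/W.
T_interface = T_in − Q'·ΣR_partial = 92.4 °C − (81.20)(0.3134) = 67.0 °C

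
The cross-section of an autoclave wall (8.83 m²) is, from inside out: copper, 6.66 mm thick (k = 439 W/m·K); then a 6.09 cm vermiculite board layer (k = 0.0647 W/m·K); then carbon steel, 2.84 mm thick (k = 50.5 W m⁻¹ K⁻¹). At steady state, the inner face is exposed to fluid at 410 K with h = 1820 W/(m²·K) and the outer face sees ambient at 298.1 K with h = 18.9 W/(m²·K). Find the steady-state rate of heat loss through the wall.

Q = 993 W

Series thermal resistances, inner to outer:
  R_conv,in = 1/(hA) = 1/(1820·8.83) = 6.223×10^-5 K/W
  R_copper = L/(kA) = 0.00666/(439·8.83) = 1.718×10^-6 K/W
  R_vermiculite board = L/(kA) = 0.0609/(0.0647·8.83) = 0.1066 K/W
  R_carbon steel = L/(kA) = 0.00284/(50.5·8.83) = 6.369×10^-6 K/W
  R_conv,out = 1/(hA) = 1/(18.9·8.83) = 0.005992 K/W
ΣR = 6.223×10^-5 + 1.718×10^-6 + 0.1066 + 6.369×10^-6 + 0.005992 = 0.1127 K/W
Q = ΔT/ΣR = (410 K − 298.1 K)/0.1127 = 993 W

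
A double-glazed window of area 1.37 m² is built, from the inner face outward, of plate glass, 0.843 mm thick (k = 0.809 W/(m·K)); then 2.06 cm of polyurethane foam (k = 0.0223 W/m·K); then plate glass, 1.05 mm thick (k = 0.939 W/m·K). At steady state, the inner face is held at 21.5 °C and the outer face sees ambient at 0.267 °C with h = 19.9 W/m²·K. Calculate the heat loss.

Q = 29.8 W

Resistance network (inner→outer):
  R_plate glass = L/(kA) = 8.43×10^-4/(0.809·1.37) = 7.606×10^-4 K/W
  R_polyurethane foam = L/(kA) = 0.0206/(0.0223·1.37) = 0.6743 K/W
  R_plate glass = L/(kA) = 0.00105/(0.939·1.37) = 8.162×10^-4 K/W
  R_conv,out = 1/(hA) = 1/(19.9·1.37) = 0.03668 K/W
ΣR = 7.606×10^-4 + 0.6743 + 8.162×10^-4 + 0.03668 = 0.7126 K/W
Q = ΔT/ΣR = (21.5 °C − 0.267 °C)/0.7126 = 29.8 W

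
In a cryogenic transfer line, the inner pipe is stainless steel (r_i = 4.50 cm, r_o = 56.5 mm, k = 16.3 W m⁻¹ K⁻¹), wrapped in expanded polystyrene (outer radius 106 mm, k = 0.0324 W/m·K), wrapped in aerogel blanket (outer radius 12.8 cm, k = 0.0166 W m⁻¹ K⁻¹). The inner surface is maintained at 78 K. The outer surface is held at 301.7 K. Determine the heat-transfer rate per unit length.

Treat each layer as a resistance in series:
  R'_stainless steel = ln(0.0565/0.0450)/(2πk) = 0.2276/(2π·16.3) = 0.002222 m·K/W
  R'_expanded polystyrene = ln(0.106/0.0565)/(2πk) = 0.6292/(2π·0.0324) = 3.091 m·K/W
  R'_aerogel blanket = ln(0.128/0.106)/(2πk) = 0.1886/(2π·0.0166) = 1.808 m·K/W
ΣR = 0.002222 + 3.091 + 1.808 = 4.901 m·K/W
Q' = ΔT/ΣR = (78 K − 301.7 K)/4.901 = -45.6 W/m
(Negative Q' ⇒ heat flows inward; heat gain = 45.6 W/m.)

Q' = 45.6 W/m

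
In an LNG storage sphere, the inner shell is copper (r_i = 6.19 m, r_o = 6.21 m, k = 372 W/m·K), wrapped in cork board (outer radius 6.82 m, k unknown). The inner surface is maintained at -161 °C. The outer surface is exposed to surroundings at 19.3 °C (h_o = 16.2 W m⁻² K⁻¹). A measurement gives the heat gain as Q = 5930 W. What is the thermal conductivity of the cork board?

ΣR = ΔT/Q = |-161 − 19.3|/5930 = 0.03040 K/W
Known resistances:
  R_copper = (1/6.19 − 1/6.21)/(4πk) = 5.203×10^-4/(4π·372) = 1.113×10^-7 K/W
  R_conv,out = 1/(4πr²h) = 1/(4π·6.82²·16.2) = 1.056×10^-4 K/W
R_cork board = ΣR − ΣR_known = 0.03040 − 1.057×10^-4 = 0.03029 K/W
(1/r₁−1/r₂)/(4πk) = 0.03029 ⇒ k = 0.01440/(4π·0.03029) = 0.0378 W/m·K

k = 0.0378 W/m·K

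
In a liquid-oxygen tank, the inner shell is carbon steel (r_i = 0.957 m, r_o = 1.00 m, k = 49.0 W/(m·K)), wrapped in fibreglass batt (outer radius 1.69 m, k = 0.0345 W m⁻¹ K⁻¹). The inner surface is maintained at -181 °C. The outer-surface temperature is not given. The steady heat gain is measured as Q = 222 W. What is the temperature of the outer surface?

T_out = 28.1 °C

Sum the resistances:
  R_carbon steel = (1/0.957 − 1/1.00)/(4πk) = 0.04493/(4π·49.0) = 7.297×10^-5 K/W
  R_fibreglass batt = (1/1.00 − 1/1.69)/(4πk) = 0.4083/(4π·0.0345) = 0.9417 K/W
ΣR = 0.9418 K/W
ΔT = Q·ΣR = 222 × 0.9418 = 209.1 K
Heat flows inward, so T_out = T_in + ΔT = -181 + 209.1 = 28.1 °C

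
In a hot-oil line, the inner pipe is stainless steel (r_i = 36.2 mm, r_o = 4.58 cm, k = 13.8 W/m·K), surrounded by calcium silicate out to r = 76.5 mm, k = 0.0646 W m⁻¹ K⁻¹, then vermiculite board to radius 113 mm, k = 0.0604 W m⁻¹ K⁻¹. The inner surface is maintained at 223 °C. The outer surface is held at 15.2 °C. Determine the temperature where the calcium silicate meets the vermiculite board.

Resistance network (inner→outer):
  R'_stainless steel = ln(0.0458/0.0362)/(2πk) = 0.2352/(2π·13.8) = 0.002713 m·K/W
  R'_calcium silicate = ln(0.0765/0.0458)/(2πk) = 0.5130/(2π·0.0646) = 1.264 m·K/W
  R'_vermiculite board = ln(0.113/0.0765)/(2πk) = 0.3901/(2π·0.0604) = 1.028 m·K/W
ΣR = 0.002713 + 1.264 + 1.028 = 2.295 m·K/W
Q' = ΔT/ΣR = (223 °C − 15.2 °C)/2.295 = 90.54 W/m
From the inner boundary to the calcium silicate/vermiculite board interface, ΣR_partial = 1.267 m·K/W.
T_interface = T_in − Q'·ΣR_partial = 223 °C − (90.54)(1.267) = 108 °C

T = 108 °C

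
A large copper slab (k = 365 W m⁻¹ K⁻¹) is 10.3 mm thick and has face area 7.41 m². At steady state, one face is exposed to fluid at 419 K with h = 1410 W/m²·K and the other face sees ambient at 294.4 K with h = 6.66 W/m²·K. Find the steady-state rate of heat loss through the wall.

Treat each layer as a resistance in series:
  R_conv,in = 1/(hA) = 1/(1410·7.41) = 9.571×10^-5 K/W
  R_copper = L/(kA) = 0.0103/(365·7.41) = 3.808×10^-6 K/W
  R_conv,out = 1/(hA) = 1/(6.66·7.41) = 0.02026 K/W
ΣR = 9.571×10^-5 + 3.808×10^-6 + 0.02026 = 0.02036 K/W
Q = ΔT/ΣR = (419 K − 294.4 K)/0.02036 = 6120 W

Q = 6.12 kW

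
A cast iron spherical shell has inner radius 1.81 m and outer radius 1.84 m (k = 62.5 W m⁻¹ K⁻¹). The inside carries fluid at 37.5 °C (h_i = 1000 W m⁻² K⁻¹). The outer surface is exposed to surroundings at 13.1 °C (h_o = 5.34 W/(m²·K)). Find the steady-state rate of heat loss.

Series thermal resistances, inner to outer:
  R_conv,in = 1/(4πr²h) = 1/(4π·1.81²·1000) = 2.429×10^-5 K/W
  R_cast iron = (1/1.81 − 1/1.84)/(4πk) = 0.009008/(4π·62.5) = 1.147×10^-5 K/W
  R_conv,out = 1/(4πr²h) = 1/(4π·1.84²·5.34) = 0.004402 K/W
ΣR = 2.429×10^-5 + 1.147×10^-5 + 0.004402 = 0.004438 K/W
Q = ΔT/ΣR = (37.5 °C − 13.1 °C)/0.004438 = 5500 W

Q = 5500 W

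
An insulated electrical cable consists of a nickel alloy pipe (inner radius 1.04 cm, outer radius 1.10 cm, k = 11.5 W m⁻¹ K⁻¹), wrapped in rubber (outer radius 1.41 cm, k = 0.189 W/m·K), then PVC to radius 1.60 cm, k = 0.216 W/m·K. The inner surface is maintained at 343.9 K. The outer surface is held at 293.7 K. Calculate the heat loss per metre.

Treat each layer as a resistance in series:
  R'_nickel alloy = ln(0.0110/0.0104)/(2πk) = 0.05609/(2π·11.5) = 7.763×10^-4 m·K/W
  R'_rubber = ln(0.0141/0.0110)/(2πk) = 0.2483/(2π·0.189) = 0.2091 m·K/W
  R'_PVC = ln(0.0160/0.0141)/(2πk) = 0.1264/(2π·0.216) = 0.09315 m·K/W
ΣR = 7.763×10^-4 + 0.2091 + 0.09315 = 0.3030 m·K/W
Q' = ΔT/ΣR = (343.9 K − 293.7 K)/0.3030 = 166 W/m

Q' = 166 W/m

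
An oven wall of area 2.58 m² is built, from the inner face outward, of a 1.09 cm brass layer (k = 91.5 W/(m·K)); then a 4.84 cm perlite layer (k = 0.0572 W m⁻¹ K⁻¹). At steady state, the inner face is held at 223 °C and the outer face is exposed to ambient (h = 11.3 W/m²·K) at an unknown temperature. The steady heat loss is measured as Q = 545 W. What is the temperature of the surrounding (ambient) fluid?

T_out = 25.5 °C

Series resistances:
  R_brass = L/(kA) = 0.0109/(91.5·2.58) = 4.617×10^-5 K/W
  R_perlite = L/(kA) = 0.0484/(0.0572·2.58) = 0.3280 K/W
  R_conv,out = 1/(hA) = 1/(11.3·2.58) = 0.03430 K/W
ΣR = 0.3623 K/W
ΔT = Q·ΣR = 545 × 0.3623 = 197.5 K
Heat flows outward, so T_out = T_in − ΔT = 223 − 197.5 = 25.5 °C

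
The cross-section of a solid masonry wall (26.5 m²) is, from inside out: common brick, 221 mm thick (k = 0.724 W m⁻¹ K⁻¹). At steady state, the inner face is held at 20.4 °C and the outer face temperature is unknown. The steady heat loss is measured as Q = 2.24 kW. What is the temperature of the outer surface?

Series resistances:
  R_common brick = L/(kA) = 0.221/(0.724·26.5) = 0.01152 K/W
ΣR = 0.01152 K/W
ΔT = Q·ΣR = 2240 × 0.01152 = 25.80 K
Heat flows outward, so T_out = T_in − ΔT = 20.4 − 25.80 = -5.40 °C

T_out = -5.40 °C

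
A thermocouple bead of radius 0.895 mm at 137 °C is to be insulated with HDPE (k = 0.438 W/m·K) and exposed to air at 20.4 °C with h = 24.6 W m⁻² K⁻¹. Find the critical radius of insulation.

For a sphere, r_cr = 2k_ins/h = 2·0.438/24.6 = 0.0356 m = 3.56 cm

r_cr = 3.56 cm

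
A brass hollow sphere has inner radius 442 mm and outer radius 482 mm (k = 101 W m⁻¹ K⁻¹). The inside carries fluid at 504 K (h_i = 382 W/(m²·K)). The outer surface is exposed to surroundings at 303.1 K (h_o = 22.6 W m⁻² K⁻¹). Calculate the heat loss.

Series thermal resistances, inner to outer:
  R_conv,in = 1/(4πr²h) = 1/(4π·0.442²·382) = 0.001066 K/W
  R_brass = (1/0.442 − 1/0.482)/(4πk) = 0.1878/(4π·101) = 1.479×10^-4 K/W
  R_conv,out = 1/(4πr²h) = 1/(4π·0.482²·22.6) = 0.01516 K/W
ΣR = 0.001066 + 1.479×10^-4 + 0.01516 = 0.01637 K/W
Q = ΔT/ΣR = (504 K − 303.1 K)/0.01637 = 12300 W

Q = 12.3 kW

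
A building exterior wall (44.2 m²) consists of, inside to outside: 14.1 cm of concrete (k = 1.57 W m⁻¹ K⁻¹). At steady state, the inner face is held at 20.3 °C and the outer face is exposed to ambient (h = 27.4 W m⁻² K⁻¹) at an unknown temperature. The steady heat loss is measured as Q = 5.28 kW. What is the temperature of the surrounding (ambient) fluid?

T_out = 5.21 °C

Sum the resistances:
  R_concrete = L/(kA) = 0.141/(1.57·44.2) = 0.002032 K/W
  R_conv,out = 1/(hA) = 1/(27.4·44.2) = 8.257×10^-4 K/W
ΣR = 0.002858 K/W
ΔT = Q·ΣR = 5280 × 0.002858 = 15.09 K
Heat flows outward, so T_out = T_in − ΔT = 20.3 − 15.09 = 5.21 °C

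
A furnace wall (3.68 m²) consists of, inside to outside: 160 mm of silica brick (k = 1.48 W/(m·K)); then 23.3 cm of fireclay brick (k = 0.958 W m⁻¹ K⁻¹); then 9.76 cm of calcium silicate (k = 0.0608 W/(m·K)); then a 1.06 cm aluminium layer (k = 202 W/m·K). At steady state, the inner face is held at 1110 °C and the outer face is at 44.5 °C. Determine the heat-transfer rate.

Series thermal resistances, inner to outer:
  R_silica brick = L/(kA) = 0.160/(1.48·3.68) = 0.02938 K/W
  R_fireclay brick = L/(kA) = 0.233/(0.958·3.68) = 0.06609 K/W
  R_calcium silicate = L/(kA) = 0.0976/(0.0608·3.68) = 0.4362 K/W
  R_aluminium = L/(kA) = 0.0106/(202·3.68) = 1.426×10^-5 K/W
ΣR = 0.02938 + 0.06609 + 0.4362 + 1.426×10^-5 = 0.5317 K/W
Q = ΔT/ΣR = (1110 °C − 44.5 °C)/0.5317 = 2000 W

Q = 2.00 kW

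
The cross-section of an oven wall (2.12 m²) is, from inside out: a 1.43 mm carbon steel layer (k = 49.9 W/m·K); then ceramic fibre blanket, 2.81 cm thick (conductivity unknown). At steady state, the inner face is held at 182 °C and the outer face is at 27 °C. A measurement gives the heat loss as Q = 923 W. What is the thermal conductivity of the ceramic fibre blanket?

k = 0.0789 W/m·K

ΣR = ΔT/Q = |182 − 27|/923 = 0.1679 K/W
Known resistances:
  R_carbon steel = L/(kA) = 0.00143/(49.9·2.12) = 1.352×10^-5 K/W
R_ceramic fibre blanket = ΣR − ΣR_known = 0.1679 − 1.352×10^-5 = 0.1679 K/W
L/(kA) = 0.1679 ⇒ k = 0.0281/(0.1679·2.12) = 0.0789 W/m·K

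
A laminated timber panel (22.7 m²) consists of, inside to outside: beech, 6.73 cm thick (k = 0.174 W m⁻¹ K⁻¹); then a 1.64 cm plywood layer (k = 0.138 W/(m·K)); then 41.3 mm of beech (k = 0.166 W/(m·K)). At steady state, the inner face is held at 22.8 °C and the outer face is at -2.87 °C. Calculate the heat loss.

Resistance network (inner→outer):
  R_beech = L/(kA) = 0.0673/(0.174·22.7) = 0.01704 K/W
  R_plywood = L/(kA) = 0.0164/(0.138·22.7) = 0.005235 K/W
  R_beech = L/(kA) = 0.0413/(0.166·22.7) = 0.01096 K/W
ΣR = 0.01704 + 0.005235 + 0.01096 = 0.03324 K/W
Q = ΔT/ΣR = (22.8 °C − -2.87 °C)/0.03324 = 772 W

Q = 772 W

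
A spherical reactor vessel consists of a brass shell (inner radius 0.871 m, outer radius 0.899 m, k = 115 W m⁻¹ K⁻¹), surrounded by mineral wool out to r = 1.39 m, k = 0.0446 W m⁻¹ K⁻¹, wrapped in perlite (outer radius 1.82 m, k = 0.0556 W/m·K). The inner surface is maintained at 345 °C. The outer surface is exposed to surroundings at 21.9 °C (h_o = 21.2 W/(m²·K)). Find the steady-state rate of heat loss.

Q = 342 W

Series thermal resistances, inner to outer:
  R_brass = (1/0.871 − 1/0.899)/(4πk) = 0.03576/(4π·115) = 2.474×10^-5 K/W
  R_mineral wool = (1/0.899 − 1/1.39)/(4πk) = 0.3929/(4π·0.0446) = 0.7011 K/W
  R_perlite = (1/1.39 − 1/1.82)/(4πk) = 0.1700/(4π·0.0556) = 0.2433 K/W
  R_conv,out = 1/(4πr²h) = 1/(4π·1.82²·21.2) = 0.001133 K/W
ΣR = 2.474×10^-5 + 0.7011 + 0.2433 + 0.001133 = 0.9456 K/W
Q = ΔT/ΣR = (345 °C − 21.9 °C)/0.9456 = 342 W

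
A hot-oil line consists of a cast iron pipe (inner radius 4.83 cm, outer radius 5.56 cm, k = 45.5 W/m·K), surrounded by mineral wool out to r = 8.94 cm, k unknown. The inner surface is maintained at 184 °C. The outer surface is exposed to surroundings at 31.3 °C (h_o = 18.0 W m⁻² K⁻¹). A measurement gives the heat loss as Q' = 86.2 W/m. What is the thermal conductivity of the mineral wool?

k = 0.0452 W/m·K

ΣR = ΔT/Q' = |184 − 31.3|/86.2 = 1.771 m·K/W
Known resistances:
  R'_cast iron = ln(0.0556/0.0483)/(2πk) = 0.1408/(2π·45.5) = 4.923×10^-4 m·K/W
  R'_conv,out = 1/(2πr h) = 1/(2π·0.0894·18.0) = 0.09890 m·K/W
R_mineral wool = ΣR − ΣR_known = 1.771 − 0.09939 = 1.672 m·K/W
ln(r₂/r₁)/(2πk) = 1.672 ⇒ k = 0.4749/(2π·1.672) = 0.0452 W/m·K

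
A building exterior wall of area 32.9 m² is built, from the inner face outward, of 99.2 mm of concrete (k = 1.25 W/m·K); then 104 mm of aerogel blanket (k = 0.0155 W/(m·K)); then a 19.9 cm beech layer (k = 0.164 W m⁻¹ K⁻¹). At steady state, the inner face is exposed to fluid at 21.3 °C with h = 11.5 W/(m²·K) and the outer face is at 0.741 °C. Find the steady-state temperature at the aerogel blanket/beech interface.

Resistance network (inner→outer):
  R_conv,in = 1/(hA) = 1/(11.5·32.9) = 0.002643 K/W
  R_concrete = L/(kA) = 0.0992/(1.25·32.9) = 0.002412 K/W
  R_aerogel blanket = L/(kA) = 0.104/(0.0155·32.9) = 0.2039 K/W
  R_beech = L/(kA) = 0.199/(0.164·32.9) = 0.03688 K/W
ΣR = 0.002643 + 0.002412 + 0.2039 + 0.03688 = 0.2458 K/W
Q = ΔT/ΣR = (21.3 °C − 0.741 °C)/0.2458 = 83.64 W
From the inner boundary to the aerogel blanket/beech interface, ΣR_partial = 0.2090 K/W.
T_interface = T_in − Q·ΣR_partial = 21.3 °C − (83.64)(0.2090) = 3.82 °C

T = 3.82 °C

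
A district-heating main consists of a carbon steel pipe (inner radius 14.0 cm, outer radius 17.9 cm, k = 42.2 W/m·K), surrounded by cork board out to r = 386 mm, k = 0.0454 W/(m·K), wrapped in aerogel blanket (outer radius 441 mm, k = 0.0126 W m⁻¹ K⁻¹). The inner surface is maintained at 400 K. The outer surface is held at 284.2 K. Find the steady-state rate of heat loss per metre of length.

Q' = 26.5 W/m

Treat each layer as a resistance in series:
  R'_carbon steel = ln(0.179/0.140)/(2πk) = 0.2457/(2π·42.2) = 9.268×10^-4 m·K/W
  R'_cork board = ln(0.386/0.179)/(2πk) = 0.7685/(2π·0.0454) = 2.694 m·K/W
  R'_aerogel blanket = ln(0.441/0.386)/(2πk) = 0.1332/(2π·0.0126) = 1.683 m·K/W
ΣR = 9.268×10^-4 + 2.694 + 1.683 = 4.378 m·K/W
Q' = ΔT/ΣR = (400 K − 284.2 K)/4.378 = 26.5 W/m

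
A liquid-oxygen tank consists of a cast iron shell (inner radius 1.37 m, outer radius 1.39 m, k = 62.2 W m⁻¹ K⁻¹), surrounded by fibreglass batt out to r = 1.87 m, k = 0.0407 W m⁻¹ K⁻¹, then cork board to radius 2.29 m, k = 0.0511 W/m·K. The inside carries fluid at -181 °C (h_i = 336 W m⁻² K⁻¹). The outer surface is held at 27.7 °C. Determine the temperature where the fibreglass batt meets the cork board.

Series thermal resistances, inner to outer:
  R_conv,in = 1/(4πr²h) = 1/(4π·1.37²·336) = 1.262×10^-4 K/W
  R_cast iron = (1/1.37 − 1/1.39)/(4πk) = 0.01050/(4π·62.2) = 1.344×10^-5 K/W
  R_fibreglass batt = (1/1.39 − 1/1.87)/(4πk) = 0.1847/(4π·0.0407) = 0.3611 K/W
  R_cork board = (1/1.87 − 1/2.29)/(4πk) = 0.09808/(4π·0.0511) = 0.1527 K/W
ΣR = 1.262×10^-4 + 1.344×10^-5 + 0.3611 + 0.1527 = 0.5139 K/W
Q = ΔT/ΣR = (-181 °C − 27.7 °C)/0.5139 = -406.1 W
From the inner boundary to the fibreglass batt/cork board interface, ΣR_partial = 0.3612 K/W.
T_interface = T_in − Q·ΣR_partial = -181 °C − (-406.1)(0.3612) = -34.3 °C

T = -34.3 °C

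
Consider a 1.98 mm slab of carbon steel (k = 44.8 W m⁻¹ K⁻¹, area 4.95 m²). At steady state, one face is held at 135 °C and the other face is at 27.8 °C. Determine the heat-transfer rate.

Q = 12000 kW

Q = kA·ΔT/L = 44.8 × 4.95 × |135 °C − 27.8 °C| / 0.00198 = 1.20×10^7 W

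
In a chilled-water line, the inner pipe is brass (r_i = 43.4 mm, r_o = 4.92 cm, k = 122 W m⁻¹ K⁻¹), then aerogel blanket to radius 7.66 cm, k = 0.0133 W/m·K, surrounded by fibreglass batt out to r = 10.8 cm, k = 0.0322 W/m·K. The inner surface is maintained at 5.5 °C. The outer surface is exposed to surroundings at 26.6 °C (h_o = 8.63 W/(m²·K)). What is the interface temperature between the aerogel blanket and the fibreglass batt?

Treat each layer as a resistance in series:
  R'_brass = ln(0.0492/0.0434)/(2πk) = 0.1254/(2π·122) = 1.636×10^-4 m·K/W
  R'_aerogel blanket = ln(0.0766/0.0492)/(2πk) = 0.4427/(2π·0.0133) = 5.298 m·K/W
  R'_fibreglass batt = ln(0.108/0.0766)/(2πk) = 0.3435/(2π·0.0322) = 1.698 m·K/W
  R'_conv,out = 1/(2πr h) = 1/(2π·0.108·8.63) = 0.1708 m·K/W
ΣR = 1.636×10^-4 + 5.298 + 1.698 + 0.1708 = 7.167 m·K/W
Q' = ΔT/ΣR = (5.5 °C − 26.6 °C)/7.167 = -2.944 W/m
From the inner boundary to the aerogel blanket/fibreglass batt interface, ΣR_partial = 5.298 m·K/W.
T_interface = T_in − Q'·ΣR_partial = 5.5 °C − (-2.944)(5.298) = 21.1 °C

T = 21.1 °C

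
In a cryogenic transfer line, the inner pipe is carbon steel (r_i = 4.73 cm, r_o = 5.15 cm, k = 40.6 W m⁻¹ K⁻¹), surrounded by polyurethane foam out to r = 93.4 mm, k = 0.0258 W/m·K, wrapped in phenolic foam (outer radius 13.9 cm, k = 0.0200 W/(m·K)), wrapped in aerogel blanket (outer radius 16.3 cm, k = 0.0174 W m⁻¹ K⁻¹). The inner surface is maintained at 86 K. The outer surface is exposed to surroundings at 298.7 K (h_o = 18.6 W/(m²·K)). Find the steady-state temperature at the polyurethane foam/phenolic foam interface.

Resistance network (inner→outer):
  R'_carbon steel = ln(0.0515/0.0473)/(2πk) = 0.08507/(2π·40.6) = 3.335×10^-4 m·K/W
  R'_polyurethane foam = ln(0.0934/0.0515)/(2πk) = 0.5953/(2π·0.0258) = 3.672 m·K/W
  R'_phenolic foam = ln(0.139/0.0934)/(2πk) = 0.3976/(2π·0.0200) = 3.164 m·K/W
  R'_aerogel blanket = ln(0.163/0.139)/(2πk) = 0.1593/(2π·0.0174) = 1.457 m·K/W
  R'_conv,out = 1/(2πr h) = 1/(2π·0.163·18.6) = 0.05250 m·K/W
ΣR = 3.335×10^-4 + 3.672 + 3.164 + 1.457 + 0.05250 = 8.346 m·K/W
Q' = ΔT/ΣR = (86 K − 298.7 K)/8.346 = -25.49 W/m
From the inner boundary to the polyurethane foam/phenolic foam interface, ΣR_partial = 3.672 m·K/W.
T_interface = T_in − Q'·ΣR_partial = 86 K − (-25.49)(3.672) = 179.6 K

T = 179.6 K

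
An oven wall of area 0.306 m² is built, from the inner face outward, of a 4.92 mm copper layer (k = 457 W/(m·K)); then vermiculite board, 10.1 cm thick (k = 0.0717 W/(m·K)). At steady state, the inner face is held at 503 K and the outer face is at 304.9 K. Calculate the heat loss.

Q = 43.0 W

Series thermal resistances, inner to outer:
  R_copper = L/(kA) = 0.00492/(457·0.306) = 3.518×10^-5 K/W
  R_vermiculite board = L/(kA) = 0.101/(0.0717·0.306) = 4.603 K/W
ΣR = 3.518×10^-5 + 4.603 = 4.603 K/W
Q = ΔT/ΣR = (503 K − 304.9 K)/4.603 = 43.0 W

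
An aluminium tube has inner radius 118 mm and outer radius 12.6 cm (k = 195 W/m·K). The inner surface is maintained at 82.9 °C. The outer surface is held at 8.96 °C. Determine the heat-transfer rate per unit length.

Q' = 1380 kW/m

Q' = 2πk·ΔT/ln(r₂/r₁) = 2π × 195 × 73.94 / ln(0.126/0.118) = 1.38×10^6 W/m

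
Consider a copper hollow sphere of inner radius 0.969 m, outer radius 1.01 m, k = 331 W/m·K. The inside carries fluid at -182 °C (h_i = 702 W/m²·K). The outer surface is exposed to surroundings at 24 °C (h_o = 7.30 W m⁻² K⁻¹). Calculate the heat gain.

Resistance network (inner→outer):
  R_conv,in = 1/(4πr²h) = 1/(4π·0.969²·702) = 1.207×10^-4 K/W
  R_copper = (1/0.969 − 1/1.01)/(4πk) = 0.04189/(4π·331) = 1.007×10^-5 K/W
  R_conv,out = 1/(4πr²h) = 1/(4π·1.01²·7.30) = 0.01069 K/W
ΣR = 1.207×10^-4 + 1.007×10^-5 + 0.01069 = 0.01082 K/W
Q = ΔT/ΣR = (-182 °C − 24 °C)/0.01082 = -19000 W
(Negative Q ⇒ heat flows inward; heat gain = 19000 W.)

Q = 19.0 kW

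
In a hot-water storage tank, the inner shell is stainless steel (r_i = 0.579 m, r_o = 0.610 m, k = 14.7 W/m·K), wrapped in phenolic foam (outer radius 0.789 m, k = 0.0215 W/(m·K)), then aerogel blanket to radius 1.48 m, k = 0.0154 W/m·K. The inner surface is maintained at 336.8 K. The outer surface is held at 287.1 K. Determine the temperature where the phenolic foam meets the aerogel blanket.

T = 321.4 K

Resistance network (inner→outer):
  R_stainless steel = (1/0.579 − 1/0.610)/(4πk) = 0.08777/(4π·14.7) = 4.751×10^-4 K/W
  R_phenolic foam = (1/0.610 − 1/0.789)/(4πk) = 0.3719/(4π·0.0215) = 1.377 K/W
  R_aerogel blanket = (1/0.789 − 1/1.48)/(4πk) = 0.5918/(4π·0.0154) = 3.058 K/W
ΣR = 4.751×10^-4 + 1.377 + 3.058 = 4.435 K/W
Q = ΔT/ΣR = (336.8 K − 287.1 K)/4.435 = 11.21 W
From the inner boundary to the phenolic foam/aerogel blanket interface, ΣR_partial = 1.377 K/W.
T_interface = T_in − Q·ΣR_partial = 336.8 K − (11.21)(1.377) = 321.4 K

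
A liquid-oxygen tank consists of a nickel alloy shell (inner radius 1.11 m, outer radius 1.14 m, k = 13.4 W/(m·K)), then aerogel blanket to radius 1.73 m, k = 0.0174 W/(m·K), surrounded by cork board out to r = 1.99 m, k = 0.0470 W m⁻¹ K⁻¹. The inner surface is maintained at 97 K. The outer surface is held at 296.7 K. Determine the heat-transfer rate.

Q = 133 W

Resistance network (inner→outer):
  R_nickel alloy = (1/1.11 − 1/1.14)/(4πk) = 0.02371/(4π·13.4) = 1.408×10^-4 K/W
  R_aerogel blanket = (1/1.14 − 1/1.73)/(4πk) = 0.2992/(4π·0.0174) = 1.368 K/W
  R_cork board = (1/1.73 − 1/1.99)/(4πk) = 0.07552/(4π·0.0470) = 0.1279 K/W
ΣR = 1.408×10^-4 + 1.368 + 0.1279 = 1.496 K/W
Q = ΔT/ΣR = (97 K − 296.7 K)/1.496 = -133 W
(Negative Q ⇒ heat flows inward; heat gain = 133 W.)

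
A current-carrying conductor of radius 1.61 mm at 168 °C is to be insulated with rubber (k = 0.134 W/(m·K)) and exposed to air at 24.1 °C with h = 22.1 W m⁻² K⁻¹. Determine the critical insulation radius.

For a cylinder, r_cr = k_ins/h = 0.134/22.1 = 0.00606 m = 0.606 cm

r_cr = 0.606 cm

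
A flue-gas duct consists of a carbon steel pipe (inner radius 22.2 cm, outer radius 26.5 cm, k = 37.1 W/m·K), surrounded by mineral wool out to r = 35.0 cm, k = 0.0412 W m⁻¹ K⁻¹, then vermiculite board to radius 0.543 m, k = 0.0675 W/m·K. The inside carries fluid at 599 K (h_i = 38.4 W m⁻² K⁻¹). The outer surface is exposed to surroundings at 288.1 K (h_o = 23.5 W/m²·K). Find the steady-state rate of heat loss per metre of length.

Series thermal resistances, inner to outer:
  R'_conv,in = 1/(2πr h) = 1/(2π·0.222·38.4) = 0.01867 m·K/W
  R'_carbon steel = ln(0.265/0.222)/(2πk) = 0.1771/(2π·37.1) = 7.595×10^-4 m·K/W
  R'_mineral wool = ln(0.350/0.265)/(2πk) = 0.2782/(2π·0.0412) = 1.075 m·K/W
  R'_vermiculite board = ln(0.543/0.350)/(2πk) = 0.4392/(2π·0.0675) = 1.036 m·K/W
  R'_conv,out = 1/(2πr h) = 1/(2π·0.543·23.5) = 0.01247 m·K/W
ΣR = 0.01867 + 7.595×10^-4 + 1.075 + 1.036 + 0.01247 = 2.143 m·K/W
Q' = ΔT/ΣR = (599 K − 288.1 K)/2.143 = 145 W/m

Q' = 145 W/m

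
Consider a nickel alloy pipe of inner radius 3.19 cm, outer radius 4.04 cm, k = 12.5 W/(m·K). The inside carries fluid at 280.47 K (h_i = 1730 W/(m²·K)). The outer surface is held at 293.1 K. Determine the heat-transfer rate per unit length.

Q' = 2.14 kW/m

Treat each layer as a resistance in series:
  R'_conv,in = 1/(2πr h) = 1/(2π·0.0319·1730) = 0.002884 m·K/W
  R'_nickel alloy = ln(0.0404/0.0319)/(2πk) = 0.2362/(2π·12.5) = 0.003008 m·K/W
ΣR = 0.002884 + 0.003008 = 0.005892 m·K/W
Q' = ΔT/ΣR = (280.47 K − 293.1 K)/0.005892 = -2140 W/m
(Negative Q' ⇒ heat flows inward; heat gain = 2140 W/m.)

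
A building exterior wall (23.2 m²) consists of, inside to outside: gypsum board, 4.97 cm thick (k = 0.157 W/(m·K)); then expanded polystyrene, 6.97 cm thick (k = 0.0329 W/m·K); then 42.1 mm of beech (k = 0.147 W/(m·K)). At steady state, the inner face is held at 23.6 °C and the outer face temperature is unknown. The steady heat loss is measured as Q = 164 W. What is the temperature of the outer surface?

Series resistances:
  R_gypsum board = L/(kA) = 0.0497/(0.157·23.2) = 0.01364 K/W
  R_expanded polystyrene = L/(kA) = 0.0697/(0.0329·23.2) = 0.09132 K/W
  R_beech = L/(kA) = 0.0421/(0.147·23.2) = 0.01234 K/W
ΣR = 0.1173 K/W
ΔT = Q·ΣR = 164 × 0.1173 = 19.24 K
Heat flows outward, so T_out = T_in − ΔT = 23.6 − 19.24 = 4.36 °C

T_out = 4.36 °C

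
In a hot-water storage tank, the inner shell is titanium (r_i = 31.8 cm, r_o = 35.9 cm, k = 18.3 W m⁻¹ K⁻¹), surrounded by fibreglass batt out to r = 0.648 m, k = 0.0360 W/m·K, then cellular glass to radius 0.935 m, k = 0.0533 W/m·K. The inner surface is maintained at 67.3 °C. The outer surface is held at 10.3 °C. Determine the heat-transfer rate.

Series thermal resistances, inner to outer:
  R_titanium = (1/0.318 − 1/0.359)/(4πk) = 0.3591/(4π·18.3) = 0.001562 K/W
  R_fibreglass batt = (1/0.359 − 1/0.648)/(4πk) = 1.242/(4π·0.0360) = 2.746 K/W
  R_cellular glass = (1/0.648 − 1/0.935)/(4πk) = 0.4737/(4π·0.0533) = 0.7072 K/W
ΣR = 0.001562 + 2.746 + 0.7072 = 3.455 K/W
Q = ΔT/ΣR = (67.3 °C − 10.3 °C)/3.455 = 16.5 W

Q = 16.5 W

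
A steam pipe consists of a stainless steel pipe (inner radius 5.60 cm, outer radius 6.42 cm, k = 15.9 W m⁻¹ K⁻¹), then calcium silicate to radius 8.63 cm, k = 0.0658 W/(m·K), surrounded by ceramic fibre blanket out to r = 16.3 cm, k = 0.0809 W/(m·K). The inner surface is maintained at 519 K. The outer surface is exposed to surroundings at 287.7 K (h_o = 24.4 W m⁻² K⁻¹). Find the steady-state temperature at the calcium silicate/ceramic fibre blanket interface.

Series thermal resistances, inner to outer:
  R'_stainless steel = ln(0.0642/0.0560)/(2πk) = 0.1367/(2π·15.9) = 0.001368 m·K/W
  R'_calcium silicate = ln(0.0863/0.0642)/(2πk) = 0.2958/(2π·0.0658) = 0.7155 m·K/W
  R'_ceramic fibre blanket = ln(0.163/0.0863)/(2πk) = 0.6359/(2π·0.0809) = 1.251 m·K/W
  R'_conv,out = 1/(2πr h) = 1/(2π·0.163·24.4) = 0.04002 m·K/W
ΣR = 0.001368 + 0.7155 + 1.251 + 0.04002 = 2.008 m·K/W
Q' = ΔT/ΣR = (519 K − 287.7 K)/2.008 = 115.2 W/m
From the inner boundary to the calcium silicate/ceramic fibre blanket interface, ΣR_partial = 0.7169 m·K/W.
T_interface = T_in − Q'·ΣR_partial = 519 K − (115.2)(0.7169) = 436 K

T = 436 K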